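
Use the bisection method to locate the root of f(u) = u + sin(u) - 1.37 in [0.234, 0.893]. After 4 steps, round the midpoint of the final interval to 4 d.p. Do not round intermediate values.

f(0.234000) = -0.904130, f(0.893000) = 0.301956 (opposite signs)
step 1: m = 0.563500, f(m) = -0.272352 < 0 → root in [0.563500, 0.893000]
step 2: m = 0.728250, f(m) = 0.023815 > 0 → root in [0.563500, 0.728250]
step 3: m = 0.645875, f(m) = -0.122228 < 0 → root in [0.645875, 0.728250]
step 4: m = 0.687063, f(m) = -0.048669 < 0 → root in [0.687063, 0.728250]
Midpoint of [0.687063, 0.728250] = 0.707656

0.7077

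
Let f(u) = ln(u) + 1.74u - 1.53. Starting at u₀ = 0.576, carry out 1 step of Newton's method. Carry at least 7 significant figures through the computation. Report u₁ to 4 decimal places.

0.8865

f'(u) = 1/u + 1.74
u_0 = 0.576000: f = -1.079408, f' = 3.476111 → u_1 = 0.576000 - (-1.079408)/(3.476111) = 0.886522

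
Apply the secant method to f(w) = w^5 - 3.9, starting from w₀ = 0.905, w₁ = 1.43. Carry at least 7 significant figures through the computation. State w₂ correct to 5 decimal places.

1.22678

f(w_0) = -3.292924, f(w_1) = 2.079711
w_2 = 1.430000 - (2.079711)·(1.430000 - 0.905000)/(2.079711 - (-3.292924)) = 1.226776; f(w_2) = -1.121398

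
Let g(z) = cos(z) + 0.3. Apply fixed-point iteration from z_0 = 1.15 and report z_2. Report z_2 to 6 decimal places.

z_1 = g(1.150000) = 0.708487
z_2 = g(0.708487) = 1.059347

1.059347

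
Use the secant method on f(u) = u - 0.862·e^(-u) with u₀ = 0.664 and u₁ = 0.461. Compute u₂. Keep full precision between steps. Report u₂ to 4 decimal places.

0.5164

f(u_0) = 0.220253, f(u_1) = -0.082623
u_2 = 0.461000 - (-0.082623)·(0.461000 - 0.664000)/(-0.082623 - (0.220253)) = 0.516377; f(u_2) = 0.002041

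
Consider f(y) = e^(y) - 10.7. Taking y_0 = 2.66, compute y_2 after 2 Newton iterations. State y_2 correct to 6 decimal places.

2.370964

Newton update: y ← y − f(y)/f'(y).
f'(y) = e^(y)
y_0 = 2.660000: f = 3.596289, f' = 14.296289 → y_1 = 2.660000 - (3.596289)/(14.296289) = 2.408446
y_1 = 2.408446: f = 0.416672, f' = 11.116672 → y_2 = 2.408446 - (0.416672)/(11.116672) = 2.370964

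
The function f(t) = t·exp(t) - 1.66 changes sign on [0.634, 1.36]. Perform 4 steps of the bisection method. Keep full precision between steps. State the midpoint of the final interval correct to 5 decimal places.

0.74744

f(0.634000) = -0.464824, f(1.360000) = 3.638823 (opposite signs)
step 1: m = 0.997000, f(m) = 1.042009 > 0 → root in [0.634000, 0.997000]
step 2: m = 0.815500, f(m) = 0.183279 > 0 → root in [0.634000, 0.815500]
step 3: m = 0.724750, f(m) = -0.163960 < 0 → root in [0.724750, 0.815500]
step 4: m = 0.770125, f(m) = 0.003498 > 0 → root in [0.724750, 0.770125]
Midpoint of [0.724750, 0.770125] = 0.747437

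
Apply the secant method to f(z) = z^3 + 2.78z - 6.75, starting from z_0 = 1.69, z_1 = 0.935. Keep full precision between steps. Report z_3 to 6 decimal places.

1.430430

Secant update: z_(k+1) = z_k − f(z_k)·(z_k − z_(k-1))/(f(z_k) − f(z_(k-1))).
f(z_0) = 2.775009, f(z_1) = -3.333300
z_2 = 0.935000 - (-3.333300)·(0.935000 - 1.690000)/(-3.333300 - (2.775009)) = 1.347003; f(z_2) = -0.561307
z_3 = 1.347003 - (-0.561307)·(1.347003 - 0.935000)/(-0.561307 - (-3.333300)) = 1.430430; f(z_3) = 0.153444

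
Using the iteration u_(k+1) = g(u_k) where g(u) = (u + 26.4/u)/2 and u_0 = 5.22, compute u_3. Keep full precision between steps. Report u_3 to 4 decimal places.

5.1381

u_1 = g(5.220000) = 5.138736
u_2 = g(5.138736) = 5.138093
u_3 = g(5.138093) = 5.138093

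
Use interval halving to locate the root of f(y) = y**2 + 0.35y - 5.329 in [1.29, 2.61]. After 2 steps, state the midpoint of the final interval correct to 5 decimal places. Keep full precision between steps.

f(1.290000) = -3.213400, f(2.610000) = 2.396600 (opposite signs)
step 1: m = 1.950000, f(m) = -0.844000 < 0 → root in [1.950000, 2.610000]
step 2: m = 2.280000, f(m) = 0.667400 > 0 → root in [1.950000, 2.280000]
Midpoint of [1.950000, 2.280000] = 2.115000

2.11500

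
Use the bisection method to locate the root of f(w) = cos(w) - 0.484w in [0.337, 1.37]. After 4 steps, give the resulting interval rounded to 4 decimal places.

[0.9826, 1.0472]

f(0.337000) = 0.780643, f(1.370000) = -0.463630 (opposite signs)
step 1: m = 0.853500, f(m) = 0.244256 > 0 → root in [0.853500, 1.370000]
step 2: m = 1.111750, f(m) = -0.094994 < 0 → root in [0.853500, 1.111750]
step 3: m = 0.982625, f(m) = 0.079250 > 0 → root in [0.982625, 1.111750]
step 4: m = 1.047188, f(m) = -0.006830 < 0 → root in [0.982625, 1.047188]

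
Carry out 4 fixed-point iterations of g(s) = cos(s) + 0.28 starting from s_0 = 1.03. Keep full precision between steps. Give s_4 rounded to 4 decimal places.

0.9499

s_1 = g(1.030000) = 0.794819
s_2 = g(0.794819) = 0.980414
s_3 = g(0.980414) = 0.836679
s_4 = g(0.836679) = 0.949932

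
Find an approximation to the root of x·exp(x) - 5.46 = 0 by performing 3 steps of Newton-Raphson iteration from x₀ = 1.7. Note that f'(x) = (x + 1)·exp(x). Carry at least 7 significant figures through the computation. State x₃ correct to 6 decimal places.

1.377319

x_0 = 1.700000: f = 3.845711, f' = 14.779658 → x_1 = 1.700000 - (3.845711)/(14.779658) = 1.439797
x_1 = 1.439797: f = 0.615712, f' = 10.295552 → x_2 = 1.439797 - (0.615712)/(10.295552) = 1.379993
x_2 = 1.379993: f = 0.025301, f' = 9.460176 → x_3 = 1.379993 - (0.025301)/(9.460176) = 1.377319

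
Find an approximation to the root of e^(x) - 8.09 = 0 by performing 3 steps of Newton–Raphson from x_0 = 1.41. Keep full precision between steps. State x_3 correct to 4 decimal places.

Newton update: x ← x − f(x)/f'(x).
f'(x) = e^(x)
x_0 = 1.410000: f = -3.994045, f' = 4.095955 → x_1 = 1.410000 - (-3.994045)/(4.095955) = 2.385119
x_1 = 2.385119: f = 2.770357, f' = 10.860357 → x_2 = 2.385119 - (2.770357)/(10.860357) = 2.130030
x_2 = 2.130030: f = 0.325121, f' = 8.415121 → x_3 = 2.130030 - (0.325121)/(8.415121) = 2.091395

2.0914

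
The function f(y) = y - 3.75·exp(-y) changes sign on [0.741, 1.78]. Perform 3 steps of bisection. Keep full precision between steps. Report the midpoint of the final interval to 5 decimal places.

1.19556

f(0.741000) = -1.046389, f(1.780000) = 1.147607 (opposite signs)
step 1: m = 1.260500, f(m) = 0.197329 > 0 → root in [0.741000, 1.260500]
step 2: m = 1.000750, f(m) = -0.377764 < 0 → root in [1.000750, 1.260500]
step 3: m = 1.130625, f(m) = -0.079993 < 0 → root in [1.130625, 1.260500]
Midpoint of [1.130625, 1.260500] = 1.195562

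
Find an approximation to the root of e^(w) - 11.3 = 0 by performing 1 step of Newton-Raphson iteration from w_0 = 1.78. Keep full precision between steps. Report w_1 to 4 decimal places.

2.6856

f'(w) = e^(w)
w_0 = 1.780000: f = -5.370144, f' = 5.929856 → w_1 = 1.780000 - (-5.370144)/(5.929856) = 2.685611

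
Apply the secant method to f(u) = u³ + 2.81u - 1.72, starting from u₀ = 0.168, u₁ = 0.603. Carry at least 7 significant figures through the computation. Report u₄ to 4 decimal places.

Secant update: u_(k+1) = u_k − f(u_k)·(u_k − u_(k-1))/(f(u_k) − f(u_(k-1))).
f(u_0) = -1.243178, f(u_1) = 0.193686
u_2 = 0.603000 - (0.193686)·(0.603000 - 0.168000)/(0.193686 - (-1.243178)) = 0.544363; f(u_2) = -0.029029
u_3 = 0.544363 - (-0.029029)·(0.544363 - 0.603000)/(-0.029029 - (0.193686)) = 0.552006; f(u_3) = -0.000662
u_4 = 0.552006 - (-0.000662)·(0.552006 - 0.544363)/(-0.000662 - (-0.029029)) = 0.552184; f(u_4) = 0.000002

0.5522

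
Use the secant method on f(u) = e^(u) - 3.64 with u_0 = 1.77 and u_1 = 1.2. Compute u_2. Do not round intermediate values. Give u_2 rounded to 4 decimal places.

1.2715

Secant update: u_(k+1) = u_k − f(u_k)·(u_k − u_(k-1))/(f(u_k) − f(u_(k-1))).
f(u_0) = 2.230853, f(u_1) = -0.319883
u_2 = 1.200000 - (-0.319883)·(1.200000 - 1.770000)/(-0.319883 - (2.230853)) = 1.271483; f(u_2) = -0.073864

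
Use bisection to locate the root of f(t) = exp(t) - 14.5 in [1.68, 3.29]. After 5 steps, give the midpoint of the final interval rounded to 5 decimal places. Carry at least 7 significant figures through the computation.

f(1.680000) = -9.134444, f(3.290000) = 12.342864 (opposite signs)
step 1: m = 2.485000, f(m) = -2.498880 < 0 → root in [2.485000, 3.290000]
step 2: m = 2.887500, f(m) = 3.448383 > 0 → root in [2.485000, 2.887500]
step 3: m = 2.686250, f(m) = 0.176536 > 0 → root in [2.485000, 2.686250]
step 4: m = 2.585625, f(m) = -1.228419 < 0 → root in [2.585625, 2.686250]
step 5: m = 2.635938, f(m) = -0.543610 < 0 → root in [2.635938, 2.686250]
Midpoint of [2.635938, 2.686250] = 2.661094

2.66109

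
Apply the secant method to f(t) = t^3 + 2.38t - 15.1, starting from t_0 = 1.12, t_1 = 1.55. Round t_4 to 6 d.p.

f(t_0) = -11.029472, f(t_1) = -7.687125
t_2 = 1.550000 - (-7.687125)·(1.550000 - 1.120000)/(-7.687125 - (-11.029472)) = 2.538965; f(t_2) = 7.309774
t_3 = 2.538965 - (7.309774)·(2.538965 - 1.550000)/(7.309774 - (-7.687125)) = 2.056925; f(t_3) = -1.501798
t_4 = 2.056925 - (-1.501798)·(2.056925 - 2.538965)/(-1.501798 - (7.309774)) = 2.139081; f(t_4) = -0.221264

2.139081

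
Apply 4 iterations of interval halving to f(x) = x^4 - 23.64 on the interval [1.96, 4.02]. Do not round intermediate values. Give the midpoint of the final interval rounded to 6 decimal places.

2.153125

f(1.960000) = -8.882109, f(4.020000) = 237.518528 (opposite signs)
step 1: m = 2.990000, f(m) = 56.285388 > 0 → root in [1.960000, 2.990000]
step 2: m = 2.475000, f(m) = 13.883282 > 0 → root in [1.960000, 2.475000]
step 3: m = 2.217500, f(m) = 0.539901 > 0 → root in [1.960000, 2.217500]
step 4: m = 2.088750, f(m) = -4.605308 < 0 → root in [2.088750, 2.217500]
Midpoint of [2.088750, 2.217500] = 2.153125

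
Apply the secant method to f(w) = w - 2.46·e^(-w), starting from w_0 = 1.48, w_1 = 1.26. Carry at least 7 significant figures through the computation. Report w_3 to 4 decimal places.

0.9534

f(w_0) = 0.920011, f(w_1) = 0.562211
w_2 = 1.260000 - (0.562211)·(1.260000 - 1.480000)/(0.562211 - (0.920011)) = 0.914314; f(w_2) = -0.071633
w_3 = 0.914314 - (-0.071633)·(0.914314 - 1.260000)/(-0.071633 - (0.562211)) = 0.953381; f(w_3) = 0.005210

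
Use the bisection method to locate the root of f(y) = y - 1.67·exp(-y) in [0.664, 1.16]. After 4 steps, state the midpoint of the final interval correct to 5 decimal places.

0.77250

f(0.664000) = -0.195696, f(1.160000) = 0.636478 (opposite signs)
step 1: m = 0.912000, f(m) = 0.241128 > 0 → root in [0.664000, 0.912000]
step 2: m = 0.788000, f(m) = 0.028562 > 0 → root in [0.664000, 0.788000]
step 3: m = 0.726000, f(m) = -0.082014 < 0 → root in [0.726000, 0.788000]
step 4: m = 0.757000, f(m) = -0.026349 < 0 → root in [0.757000, 0.788000]
Midpoint of [0.757000, 0.788000] = 0.772500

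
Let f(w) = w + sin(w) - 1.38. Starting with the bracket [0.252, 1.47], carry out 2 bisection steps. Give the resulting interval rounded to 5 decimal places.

[0.55650, 0.86100]

f(0.252000) = -0.878659, f(1.470000) = 1.084924 (opposite signs)
step 1: m = 0.861000, f(m) = 0.239495 > 0 → root in [0.252000, 0.861000]
step 2: m = 0.556500, f(m) = -0.295282 < 0 → root in [0.556500, 0.861000]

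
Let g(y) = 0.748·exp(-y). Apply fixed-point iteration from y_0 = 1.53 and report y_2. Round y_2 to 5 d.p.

y_1 = g(1.530000) = 0.161969
y_2 = g(0.161969) = 0.636150

0.63615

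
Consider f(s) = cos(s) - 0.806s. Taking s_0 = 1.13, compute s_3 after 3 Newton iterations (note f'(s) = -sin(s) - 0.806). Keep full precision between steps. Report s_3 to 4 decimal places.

0.8338

s_0 = 1.130000: f = -0.484120, f' = -1.710412 → s_1 = 1.130000 - (-0.484120)/(-1.710412) = 0.846957
s_1 = 0.846957: f = -0.020381, f' = -1.555269 → s_2 = 0.846957 - (-0.020381)/(-1.555269) = 0.833852
s_2 = 0.833852: f = -0.000057, f' = -1.546526 → s_3 = 0.833852 - (-0.000057)/(-1.546526) = 0.833815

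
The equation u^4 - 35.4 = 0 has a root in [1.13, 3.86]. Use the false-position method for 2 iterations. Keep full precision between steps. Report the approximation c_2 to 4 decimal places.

f(1.130000) = -33.769526, f(3.860000) = 186.598080
step 1: c = 1.548350, f(c) = -29.652531 < 0 → new bracket [1.548350, 3.860000]
step 2: c = 1.865326, f(c) = -23.293486 < 0 → new bracket [1.865326, 3.860000]

1.8653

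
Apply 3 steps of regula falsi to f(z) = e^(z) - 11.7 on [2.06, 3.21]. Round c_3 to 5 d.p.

f(2.060000) = -3.854030, f(3.210000) = 13.079086
step 1: c = 2.321744, f(c) = -1.506568 < 0 → new bracket [2.321744, 3.210000]
step 2: c = 2.413493, f(c) = -0.527085 < 0 → new bracket [2.413493, 3.210000]
step 3: c = 2.444348, f(c) = -0.176964 < 0 → new bracket [2.444348, 3.210000]

2.44435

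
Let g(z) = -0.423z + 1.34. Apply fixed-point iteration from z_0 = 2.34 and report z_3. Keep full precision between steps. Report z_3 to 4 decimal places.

0.8358

z_1 = g(2.340000) = 0.350180
z_2 = g(0.350180) = 1.191874
z_3 = g(1.191874) = 0.835837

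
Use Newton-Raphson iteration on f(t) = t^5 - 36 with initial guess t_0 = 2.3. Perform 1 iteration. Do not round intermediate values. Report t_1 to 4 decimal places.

2.0973

f'(t) = 5t^4
t_0 = 2.300000: f = 28.363430, f' = 139.920500 → t_1 = 2.300000 - (28.363430)/(139.920500) = 2.097289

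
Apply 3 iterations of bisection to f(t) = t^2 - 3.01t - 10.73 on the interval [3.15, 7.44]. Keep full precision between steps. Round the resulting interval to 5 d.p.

[4.75875, 5.29500]

f(3.150000) = -10.289000, f(7.440000) = 22.229200 (opposite signs)
step 1: m = 5.295000, f(m) = 1.369075 > 0 → root in [3.150000, 5.295000]
step 2: m = 4.222500, f(m) = -5.610219 < 0 → root in [4.222500, 5.295000]
step 3: m = 4.758750, f(m) = -2.408136 < 0 → root in [4.758750, 5.295000]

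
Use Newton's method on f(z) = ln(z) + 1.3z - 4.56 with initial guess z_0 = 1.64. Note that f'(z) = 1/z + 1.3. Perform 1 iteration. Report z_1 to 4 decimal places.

Newton update: z ← z − f(z)/f'(z).
z_0 = 1.640000: f = -1.933304, f' = 1.909756 → z_1 = 1.640000 - (-1.933304)/(1.909756) = 2.652330

2.6523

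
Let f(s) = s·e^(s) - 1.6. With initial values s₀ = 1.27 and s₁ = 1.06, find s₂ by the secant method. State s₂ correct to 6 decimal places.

Secant update: s_(k+1) = s_k − f(s_k)·(s_k − s_(k-1))/(f(s_k) − f(s_(k-1))).
f(s_0) = 2.922283, f(s_1) = 1.459553
s_2 = 1.060000 - (1.459553)·(1.060000 - 1.270000)/(1.459553 - (2.922283)) = 0.850456; f(s_2) = 0.390674

0.850456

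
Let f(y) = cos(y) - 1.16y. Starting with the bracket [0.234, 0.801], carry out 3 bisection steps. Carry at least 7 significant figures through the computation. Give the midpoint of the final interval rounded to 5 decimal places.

f(0.234000) = 0.701307, f(0.801000) = -0.233171 (opposite signs)
step 1: m = 0.517500, f(m) = 0.268759 > 0 → root in [0.517500, 0.801000]
step 2: m = 0.659250, f(m) = 0.025722 > 0 → root in [0.659250, 0.801000]
step 3: m = 0.730125, f(m) = -0.101854 < 0 → root in [0.659250, 0.730125]
Midpoint of [0.659250, 0.730125] = 0.694688

0.69469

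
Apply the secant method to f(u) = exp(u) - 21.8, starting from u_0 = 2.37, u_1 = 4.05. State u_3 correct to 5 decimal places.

f(u_0) = -11.102608, f(u_1) = 35.597457
u_2 = 4.050000 - (35.597457)·(4.050000 - 2.370000)/(35.597457 - (-11.102608)) = 2.769408; f(u_2) = -5.850810
u_3 = 2.769408 - (-5.850810)·(2.769408 - 4.050000)/(-5.850810 - (35.597457)) = 2.950176; f(u_3) = -2.690692

2.95018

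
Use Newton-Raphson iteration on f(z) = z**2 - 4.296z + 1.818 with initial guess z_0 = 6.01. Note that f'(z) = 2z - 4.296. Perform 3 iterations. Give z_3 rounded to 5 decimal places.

z_0 = 6.010000: f = 12.119140, f' = 7.724000 → z_1 = 6.010000 - (12.119140)/(7.724000) = 4.440976
z_1 = 4.440976: f = 2.461836, f' = 4.585952 → z_2 = 4.440976 - (2.461836)/(4.585952) = 3.904155
z_2 = 3.904155: f = 0.288177, f' = 3.512310 → z_3 = 3.904155 - (0.288177)/(3.512310) = 3.822107

3.82211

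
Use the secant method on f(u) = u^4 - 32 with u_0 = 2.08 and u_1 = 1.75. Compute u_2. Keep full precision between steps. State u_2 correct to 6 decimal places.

2.549346

f(u_0) = -13.282263, f(u_1) = -22.621094
u_2 = 1.750000 - (-22.621094)·(1.750000 - 2.080000)/(-22.621094 - (-13.282263)) = 2.549346; f(u_2) = 10.239174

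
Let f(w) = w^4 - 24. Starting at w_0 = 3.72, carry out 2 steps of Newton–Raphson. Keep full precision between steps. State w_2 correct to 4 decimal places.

f'(w) = 4w^3
w_0 = 3.720000: f = 167.501315, f' = 205.915392 → w_1 = 3.720000 - (167.501315)/(205.915392) = 2.906553
w_1 = 2.906553: f = 47.369528, f' = 98.218796 → w_2 = 2.906553 - (47.369528)/(98.218796) = 2.424267

2.4243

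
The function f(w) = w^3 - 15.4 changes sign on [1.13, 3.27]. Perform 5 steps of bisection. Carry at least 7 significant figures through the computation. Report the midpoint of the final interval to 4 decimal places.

2.5009

f(1.130000) = -13.957103, f(3.270000) = 19.565783 (opposite signs)
step 1: m = 2.200000, f(m) = -4.752000 < 0 → root in [2.200000, 3.270000]
step 2: m = 2.735000, f(m) = 5.058415 > 0 → root in [2.200000, 2.735000]
step 3: m = 2.467500, f(m) = -0.376487 < 0 → root in [2.467500, 2.735000]
step 4: m = 2.601250, f(m) = 2.201362 > 0 → root in [2.467500, 2.601250]
step 5: m = 2.534375, f(m) = 0.878434 > 0 → root in [2.467500, 2.534375]
Midpoint of [2.467500, 2.534375] = 2.500938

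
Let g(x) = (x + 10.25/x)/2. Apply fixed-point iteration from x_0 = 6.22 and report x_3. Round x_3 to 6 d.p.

x_1 = g(6.220000) = 3.933955
x_2 = g(3.933955) = 3.269738
x_3 = g(3.269738) = 3.202273

3.202273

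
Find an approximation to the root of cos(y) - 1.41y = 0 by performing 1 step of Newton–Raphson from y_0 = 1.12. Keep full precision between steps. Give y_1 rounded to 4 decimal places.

0.6250

Newton update: y ← y − f(y)/f'(y).
f'(y) = -sin(y) - 1.41
y_0 = 1.120000: f = -1.143518, f' = -2.310100 → y_1 = 1.120000 - (-1.143518)/(-2.310100) = 0.624992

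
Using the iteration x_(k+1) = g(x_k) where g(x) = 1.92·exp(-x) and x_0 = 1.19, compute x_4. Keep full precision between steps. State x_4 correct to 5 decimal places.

x_1 = g(1.190000) = 0.584105
x_2 = g(0.584105) = 1.070601
x_3 = g(1.070601) = 0.658181
x_4 = g(0.658181) = 0.994162

0.99416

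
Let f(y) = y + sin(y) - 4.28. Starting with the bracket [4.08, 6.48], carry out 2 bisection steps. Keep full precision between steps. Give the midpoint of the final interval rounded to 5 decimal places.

4.98000

f(4.080000) = -1.006618, f(6.480000) = 2.395547 (opposite signs)
step 1: m = 5.280000, f(m) = 0.156812 > 0 → root in [4.080000, 5.280000]
step 2: m = 4.680000, f(m) = -0.599476 < 0 → root in [4.680000, 5.280000]
Midpoint of [4.680000, 5.280000] = 4.980000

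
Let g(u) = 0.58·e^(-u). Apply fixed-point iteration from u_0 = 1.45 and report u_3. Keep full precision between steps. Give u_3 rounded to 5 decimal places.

u_1 = g(1.450000) = 0.136051
u_2 = g(0.136051) = 0.506223
u_3 = g(0.506223) = 0.349605

0.34961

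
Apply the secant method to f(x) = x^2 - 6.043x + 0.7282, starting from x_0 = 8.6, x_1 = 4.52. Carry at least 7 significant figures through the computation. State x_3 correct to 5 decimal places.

Secant update: x_(k+1) = x_k − f(x_k)·(x_k − x_(k-1))/(f(x_k) − f(x_(k-1))).
f(x_0) = 22.718400, f(x_1) = -6.155760
x_2 = 4.520000 - (-6.155760)·(4.520000 - 8.600000)/(-6.155760 - (22.718400)) = 5.389826; f(x_2) = -2.792293
x_3 = 5.389826 - (-2.792293)·(5.389826 - 4.520000)/(-2.792293 - (-6.155760)) = 6.111941; f(x_3) = 1.149565

6.11194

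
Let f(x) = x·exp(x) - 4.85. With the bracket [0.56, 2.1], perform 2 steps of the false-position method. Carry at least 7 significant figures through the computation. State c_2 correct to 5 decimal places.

f(0.560000) = -3.869623, f(2.100000) = 12.298957
step 1: c = 0.928568, f(c) = -2.499904 < 0 → new bracket [0.928568, 2.100000]
step 2: c = 1.126453, f(c) = -1.375238 < 0 → new bracket [1.126453, 2.100000]

1.12645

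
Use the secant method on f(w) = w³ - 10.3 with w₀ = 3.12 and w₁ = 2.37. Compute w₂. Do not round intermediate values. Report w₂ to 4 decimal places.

2.2376

Secant update: w_(k+1) = w_k − f(w_k)·(w_k − w_(k-1))/(f(w_k) − f(w_(k-1))).
f(w_0) = 20.071328, f(w_1) = 3.012053
w_2 = 2.370000 - (3.012053)·(2.370000 - 3.120000)/(3.012053 - (20.071328)) = 2.237577; f(w_2) = 0.902991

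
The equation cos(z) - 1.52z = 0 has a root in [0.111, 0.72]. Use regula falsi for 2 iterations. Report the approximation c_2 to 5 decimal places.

0.55755

False-position update: c = (a·f(b) − b·f(a))/(f(b) − f(a)); replace the endpoint whose sign matches f(c).
f(0.111000) = 0.825126, f(0.720000) = -0.342594
step 1: c = 0.541327, f(c) = 0.034208 > 0 → new bracket [0.541327, 0.720000]
step 2: c = 0.557548, f(c) = 0.001082 > 0 → new bracket [0.557548, 0.720000]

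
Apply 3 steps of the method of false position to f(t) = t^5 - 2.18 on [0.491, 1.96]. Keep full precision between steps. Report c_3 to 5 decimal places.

0.78766

f(0.491000) = -2.151463, f(1.960000) = 26.745465
step 1: c = 0.600371, f(c) = -2.101999 < 0 → new bracket [0.600371, 1.960000]
step 2: c = 0.699442, f(c) = -2.012599 < 0 → new bracket [0.699442, 1.960000]
step 3: c = 0.787661, f(c) = -1.876823 < 0 → new bracket [0.787661, 1.960000]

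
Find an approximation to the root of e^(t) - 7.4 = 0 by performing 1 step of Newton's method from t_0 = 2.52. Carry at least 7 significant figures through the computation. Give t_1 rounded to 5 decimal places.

f'(t) = e^(t)
t_0 = 2.520000: f = 5.028597, f' = 12.428597 → t_1 = 2.520000 - (5.028597)/(12.428597) = 2.115401

2.11540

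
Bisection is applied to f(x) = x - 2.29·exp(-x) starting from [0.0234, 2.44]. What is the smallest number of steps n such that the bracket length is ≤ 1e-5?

Initial width b − a = 2.44 − 0.0234 = 2.416600.
After n steps the width is (b−a)/2^n; need (b−a)/2^n ≤ 1e-5.
So n ≥ log₂(2.416600/1e-5) = log₂(241660.0000) ≈ 17.8826.
Hence n = 18.

18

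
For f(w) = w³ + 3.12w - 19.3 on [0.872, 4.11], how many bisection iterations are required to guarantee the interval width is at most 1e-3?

12

Initial width b − a = 4.11 − 0.872 = 3.238000.
After n steps the width is (b−a)/2^n; need (b−a)/2^n ≤ 1e-3.
So n ≥ log₂(3.238000/1e-3) = log₂(3238.0000) ≈ 11.6609.
Hence n = 12.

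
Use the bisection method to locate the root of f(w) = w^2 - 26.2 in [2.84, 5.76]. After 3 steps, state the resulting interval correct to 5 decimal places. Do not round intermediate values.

f(2.840000) = -18.134400, f(5.760000) = 6.977600 (opposite signs)
step 1: m = 4.300000, f(m) = -7.710000 < 0 → root in [4.300000, 5.760000]
step 2: m = 5.030000, f(m) = -0.899100 < 0 → root in [5.030000, 5.760000]
step 3: m = 5.395000, f(m) = 2.906025 > 0 → root in [5.030000, 5.395000]

[5.03000, 5.39500]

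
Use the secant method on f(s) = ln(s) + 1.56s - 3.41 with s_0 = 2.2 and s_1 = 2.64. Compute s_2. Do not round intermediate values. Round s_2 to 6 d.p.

1.789510

f(s_0) = 0.810457, f(s_1) = 1.679179
s_2 = 2.640000 - (1.679179)·(2.640000 - 2.200000)/(1.679179 - (0.810457)) = 1.789510; f(s_2) = -0.036422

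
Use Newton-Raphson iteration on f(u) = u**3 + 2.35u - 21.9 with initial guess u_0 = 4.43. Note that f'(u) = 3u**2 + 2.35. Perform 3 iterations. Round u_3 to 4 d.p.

2.5240

u_0 = 4.430000: f = 75.448807, f' = 61.224700 → u_1 = 4.430000 - (75.448807)/(61.224700) = 3.197674
u_1 = 3.197674: f = 18.311122, f' = 33.025352 → u_2 = 3.197674 - (18.311122)/(33.025352) = 2.643217
u_2 = 2.643217: f = 2.778654, f' = 23.309791 → u_3 = 2.643217 - (2.778654)/(23.309791) = 2.524012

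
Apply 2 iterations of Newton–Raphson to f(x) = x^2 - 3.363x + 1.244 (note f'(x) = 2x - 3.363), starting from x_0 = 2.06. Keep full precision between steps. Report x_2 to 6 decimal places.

Newton update: x ← x − f(x)/f'(x).
x_0 = 2.060000: f = -1.440180, f' = 0.757000 → x_1 = 2.060000 - (-1.440180)/(0.757000) = 3.962483
x_1 = 3.962483: f = 3.619443, f' = 4.561967 → x_2 = 3.962483 - (3.619443)/(4.561967) = 3.169088

3.169088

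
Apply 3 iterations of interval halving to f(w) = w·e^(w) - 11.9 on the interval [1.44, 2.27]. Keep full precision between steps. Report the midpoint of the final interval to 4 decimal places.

1.9069

f(1.440000) = -5.822198, f(2.270000) = 10.072240 (opposite signs)
step 1: m = 1.855000, f(m) = -0.043400 < 0 → root in [1.855000, 2.270000]
step 2: m = 2.062500, f(m) = 4.322819 > 0 → root in [1.855000, 2.062500]
step 3: m = 1.958750, f(m) = 1.988435 > 0 → root in [1.855000, 1.958750]
Midpoint of [1.855000, 1.958750] = 1.906875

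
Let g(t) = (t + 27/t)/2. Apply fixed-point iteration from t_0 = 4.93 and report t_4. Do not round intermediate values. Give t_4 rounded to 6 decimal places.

t_1 = g(4.930000) = 5.203337
t_2 = g(5.203337) = 5.196157
t_3 = g(5.196157) = 5.196152
t_4 = g(5.196152) = 5.196152

5.196152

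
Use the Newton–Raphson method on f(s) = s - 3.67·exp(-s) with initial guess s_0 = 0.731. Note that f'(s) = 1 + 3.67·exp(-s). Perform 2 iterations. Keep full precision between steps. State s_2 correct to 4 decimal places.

1.1549

s_0 = 0.731000: f = -1.035838, f' = 2.766838 → s_1 = 0.731000 - (-1.035838)/(2.766838) = 1.105376
s_1 = 1.105376: f = -0.109711, f' = 2.215087 → s_2 = 1.105376 - (-0.109711)/(2.215087) = 1.154905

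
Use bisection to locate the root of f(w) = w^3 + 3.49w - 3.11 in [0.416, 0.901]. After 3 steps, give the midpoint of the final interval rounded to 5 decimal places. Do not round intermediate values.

f(0.416000) = -1.586169, f(0.901000) = 0.765923 (opposite signs)
step 1: m = 0.658500, f(m) = -0.526295 < 0 → root in [0.658500, 0.901000]
step 2: m = 0.779750, f(m) = 0.085423 > 0 → root in [0.658500, 0.779750]
step 3: m = 0.719125, f(m) = -0.228365 < 0 → root in [0.719125, 0.779750]
Midpoint of [0.719125, 0.779750] = 0.749437

0.74944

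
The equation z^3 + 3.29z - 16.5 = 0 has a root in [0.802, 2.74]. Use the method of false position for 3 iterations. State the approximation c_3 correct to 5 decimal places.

f(0.802000) = -13.345570, f(2.740000) = 13.085424
step 1: c = 1.780537, f(c) = -4.997171 < 0 → new bracket [1.780537, 2.740000]
step 2: c = 2.045687, f(c) = -1.208822 < 0 → new bracket [2.045687, 2.740000]
step 3: c = 2.104403, f(c) = -0.257136 < 0 → new bracket [2.104403, 2.740000]

2.10440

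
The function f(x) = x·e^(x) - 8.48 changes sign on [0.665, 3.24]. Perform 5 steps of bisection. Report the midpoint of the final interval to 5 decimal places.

1.67086

f(0.665000) = -7.186914, f(3.240000) = 74.249258 (opposite signs)
step 1: m = 1.952500, f(m) = 5.277864 > 0 → root in [0.665000, 1.952500]
step 2: m = 1.308750, f(m) = -3.635604 < 0 → root in [1.308750, 1.952500]
step 3: m = 1.630625, f(m) = -0.152291 < 0 → root in [1.630625, 1.952500]
step 4: m = 1.791563, f(m) = 2.267258 > 0 → root in [1.630625, 1.791563]
step 5: m = 1.711094, f(m) = 0.990925 > 0 → root in [1.630625, 1.711094]
Midpoint of [1.630625, 1.711094] = 1.670859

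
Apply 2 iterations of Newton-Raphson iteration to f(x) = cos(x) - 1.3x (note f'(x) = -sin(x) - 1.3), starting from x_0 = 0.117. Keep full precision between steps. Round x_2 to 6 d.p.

x_0 = 0.117000: f = 0.841063, f' = -1.416733 → x_1 = 0.117000 - (0.841063)/(-1.416733) = 0.710664
x_1 = 0.710664: f = -0.165934, f' = -1.952337 → x_2 = 0.710664 - (-0.165934)/(-1.952337) = 0.625671

0.625671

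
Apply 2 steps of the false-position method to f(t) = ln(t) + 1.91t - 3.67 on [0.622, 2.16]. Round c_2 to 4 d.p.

f(0.622000) = -2.956795, f(2.160000) = 1.225708
step 1: c = 1.709280, f(c) = 0.130796 > 0 → new bracket [0.622000, 1.709280]
step 2: c = 1.663220, f(c) = 0.015507 > 0 → new bracket [0.622000, 1.663220]

1.6632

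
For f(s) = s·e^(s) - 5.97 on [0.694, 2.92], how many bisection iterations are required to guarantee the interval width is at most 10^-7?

Initial width b − a = 2.92 − 0.694 = 2.226000.
After n steps the width is (b−a)/2^n; need (b−a)/2^n ≤ 10^-7.
So n ≥ log₂(2.226000/10^-7) = log₂(22260000.0000) ≈ 24.4080.
Hence n = 25.

25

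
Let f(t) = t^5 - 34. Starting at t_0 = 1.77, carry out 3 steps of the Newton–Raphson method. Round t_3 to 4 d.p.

Newton update: t ← t − f(t)/f'(t).
f'(t) = 5t^4
t_0 = 1.770000: f = -16.627340, f' = 49.075312 → t_1 = 1.770000 - (-16.627340)/(49.075312) = 2.108813
t_1 = 2.108813: f = 7.705185, f' = 98.883094 → t_2 = 2.108813 - (7.705185)/(98.883094) = 2.030891
t_2 = 2.030891: f = 0.548770, f' = 85.058177 → t_3 = 2.030891 - (0.548770)/(85.058177) = 2.024439

2.0244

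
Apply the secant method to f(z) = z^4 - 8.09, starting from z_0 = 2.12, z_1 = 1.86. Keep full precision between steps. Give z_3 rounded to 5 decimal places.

f(z_0) = 12.109631, f(z_1) = 3.878832
z_2 = 1.860000 - (3.878832)·(1.860000 - 2.120000)/(3.878832 - (12.109631)) = 1.737473; f(z_2) = 1.023225
z_3 = 1.737473 - (1.023225)·(1.737473 - 1.860000)/(1.023225 - (3.878832)) = 1.693569; f(z_3) = 0.136428

1.69357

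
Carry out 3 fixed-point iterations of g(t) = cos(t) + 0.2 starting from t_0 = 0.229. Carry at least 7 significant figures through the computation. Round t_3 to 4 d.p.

1.0328

t_1 = g(0.229000) = 1.173894
t_2 = g(1.173894) = 0.586563
t_3 = g(0.586563) = 1.032848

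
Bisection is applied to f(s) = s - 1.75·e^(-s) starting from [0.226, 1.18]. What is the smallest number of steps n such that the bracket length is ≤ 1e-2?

7

Initial width b − a = 1.18 − 0.226 = 0.954000.
After n steps the width is (b−a)/2^n; need (b−a)/2^n ≤ 1e-2.
So n ≥ log₂(0.954000/1e-2) = log₂(95.4000) ≈ 6.5759.
Hence n = 7.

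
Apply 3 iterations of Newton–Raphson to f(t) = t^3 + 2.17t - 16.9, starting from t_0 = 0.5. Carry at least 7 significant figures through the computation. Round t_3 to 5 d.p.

2.88555

Newton update: t ← t − f(t)/f'(t).
f'(t) = 3t^2 + 2.17
t_0 = 0.500000: f = -15.690000, f' = 2.920000 → t_1 = 0.500000 - (-15.690000)/(2.920000) = 5.873288
t_1 = 5.873288: f = 198.447077, f' = 105.656524 → t_2 = 5.873288 - (198.447077)/(105.656524) = 3.995059
t_2 = 3.995059: f = 55.532420, f' = 50.051498 → t_3 = 3.995059 - (55.532420)/(50.051498) = 2.885554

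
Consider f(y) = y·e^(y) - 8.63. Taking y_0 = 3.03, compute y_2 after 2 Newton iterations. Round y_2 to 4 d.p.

f'(y) = (y + 1)·e^(y)
y_0 = 3.030000: f = 54.082615, f' = 83.409847 → y_1 = 3.030000 - (54.082615)/(83.409847) = 2.381604
y_1 = 2.381604: f = 17.144307, f' = 36.596555 → y_2 = 2.381604 - (17.144307)/(36.596555) = 1.913136

1.9131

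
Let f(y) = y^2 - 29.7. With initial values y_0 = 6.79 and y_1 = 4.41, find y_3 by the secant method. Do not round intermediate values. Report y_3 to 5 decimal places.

f(y_0) = 16.404100, f(y_1) = -10.251900
y_2 = 4.410000 - (-10.251900)·(4.410000 - 6.790000)/(-10.251900 - (16.404100)) = 5.325348; f(y_2) = -1.340666
y_3 = 5.325348 - (-1.340666)·(5.325348 - 4.410000)/(-1.340666 - (-10.251900)) = 5.463059; f(y_3) = 0.145018

5.46306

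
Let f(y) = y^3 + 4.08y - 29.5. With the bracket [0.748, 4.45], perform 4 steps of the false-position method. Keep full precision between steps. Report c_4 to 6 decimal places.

2.571692

f(0.748000) = -26.029651, f(4.450000) = 76.777125
step 1: c = 1.685310, f(c) = -17.837206 < 0 → new bracket [1.685310, 4.450000]
step 2: c = 2.206524, f(c) = -9.754374 < 0 → new bracket [2.206524, 4.450000]
step 3: c = 2.459423, f(c) = -4.589099 < 0 → new bracket [2.459423, 4.450000]
step 4: c = 2.571692, f(c) = -1.999348 < 0 → new bracket [2.571692, 4.450000]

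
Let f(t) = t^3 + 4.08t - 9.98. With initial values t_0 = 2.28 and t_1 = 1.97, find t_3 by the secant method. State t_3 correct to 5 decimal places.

1.56023

f(t_0) = 11.174752, f(t_1) = 5.702973
t_2 = 1.970000 - (5.702973)·(1.970000 - 2.280000)/(5.702973 - (11.174752)) = 1.646902; f(t_2) = 1.206228
t_3 = 1.646902 - (1.206228)·(1.646902 - 1.970000)/(1.206228 - (5.702973)) = 1.560232; f(t_3) = 0.183862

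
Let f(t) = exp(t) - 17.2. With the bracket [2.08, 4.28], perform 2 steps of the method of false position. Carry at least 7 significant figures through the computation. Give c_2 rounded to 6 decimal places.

2.586679

False-position update: c = (a·f(b) − b·f(a))/(f(b) − f(a)); replace the endpoint whose sign matches f(c).
f(2.080000) = -9.195531, f(4.280000) = 55.040440
step 1: c = 2.394935, f(c) = -6.232513 < 0 → new bracket [2.394935, 4.280000]
step 2: c = 2.586679, f(c) = -3.914427 < 0 → new bracket [2.586679, 4.280000]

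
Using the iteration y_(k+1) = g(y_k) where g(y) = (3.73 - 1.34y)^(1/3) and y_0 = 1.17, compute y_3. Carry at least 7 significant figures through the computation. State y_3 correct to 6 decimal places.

y_1 = g(1.170000) = 1.293100
y_2 = g(1.293100) = 1.259343
y_3 = g(1.259343) = 1.268779

1.268779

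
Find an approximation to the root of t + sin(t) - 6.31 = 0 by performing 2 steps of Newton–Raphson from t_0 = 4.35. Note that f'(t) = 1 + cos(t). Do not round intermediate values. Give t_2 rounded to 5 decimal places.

-9.40614

t_0 = 4.350000: f = -2.895053, f' = 0.645491 → t_1 = 4.350000 - (-2.895053)/(0.645491) = 8.835040
t_1 = 8.835040: f = 3.081183, f' = 0.168914 → t_2 = 8.835040 - (3.081183)/(0.168914) = -9.406136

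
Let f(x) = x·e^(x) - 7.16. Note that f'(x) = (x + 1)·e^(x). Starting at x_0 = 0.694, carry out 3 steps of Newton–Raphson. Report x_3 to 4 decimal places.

1.6075

Newton update: x ← x − f(x)/f'(x).
x_0 = 0.694000: f = -5.770816, f' = 3.390891 → x_1 = 0.694000 - (-5.770816)/(3.390891) = 2.395858
x_1 = 2.395858: f = 19.140818, f' = 37.278436 → x_2 = 2.395858 - (19.140818)/(37.278436) = 1.882403
x_2 = 1.882403: f = 5.206016, f' = 18.935287 → x_3 = 1.882403 - (5.206016)/(18.935287) = 1.607466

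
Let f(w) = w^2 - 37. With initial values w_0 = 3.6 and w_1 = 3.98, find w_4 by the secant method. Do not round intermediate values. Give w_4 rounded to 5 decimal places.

6.07547

f(w_0) = -24.040000, f(w_1) = -21.159600
w_2 = 3.980000 - (-21.159600)·(3.980000 - 3.600000)/(-21.159600 - (-24.040000)) = 6.771504; f(w_2) = 8.853266
w_3 = 6.771504 - (8.853266)·(6.771504 - 3.980000)/(8.853266 - (-21.159600)) = 5.948060; f(w_3) = -1.620588
w_4 = 5.948060 - (-1.620588)·(5.948060 - 6.771504)/(-1.620588 - (8.853266)) = 6.075469; f(w_4) = -0.088681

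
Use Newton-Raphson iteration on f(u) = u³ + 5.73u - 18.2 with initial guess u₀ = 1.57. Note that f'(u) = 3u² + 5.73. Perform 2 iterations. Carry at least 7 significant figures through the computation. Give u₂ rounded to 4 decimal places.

u_0 = 1.570000: f = -5.334007, f' = 13.124700 → u_1 = 1.570000 - (-5.334007)/(13.124700) = 1.976410
u_1 = 1.976410: f = 0.845072, f' = 17.448587 → u_2 = 1.976410 - (0.845072)/(17.448587) = 1.927978

1.9280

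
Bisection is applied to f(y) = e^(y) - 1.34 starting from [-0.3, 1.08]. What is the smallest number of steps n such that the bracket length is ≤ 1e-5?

18

Initial width b − a = 1.08 − -0.3 = 1.380000.
After n steps the width is (b−a)/2^n; need (b−a)/2^n ≤ 1e-5.
So n ≥ log₂(1.380000/1e-5) = log₂(138000.0000) ≈ 17.0743.
Hence n = 18.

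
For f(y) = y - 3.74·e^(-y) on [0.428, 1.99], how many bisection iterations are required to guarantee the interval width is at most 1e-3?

Initial width b − a = 1.99 − 0.428 = 1.562000.
After n steps the width is (b−a)/2^n; need (b−a)/2^n ≤ 1e-3.
So n ≥ log₂(1.562000/1e-3) = log₂(1562.0000) ≈ 10.6092.
Hence n = 11.

11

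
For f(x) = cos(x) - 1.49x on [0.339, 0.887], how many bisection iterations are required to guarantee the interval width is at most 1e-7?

Initial width b − a = 0.887 − 0.339 = 0.548000.
After n steps the width is (b−a)/2^n; need (b−a)/2^n ≤ 1e-7.
So n ≥ log₂(0.548000/1e-7) = log₂(5480000.0000) ≈ 22.3857.
Hence n = 23.

23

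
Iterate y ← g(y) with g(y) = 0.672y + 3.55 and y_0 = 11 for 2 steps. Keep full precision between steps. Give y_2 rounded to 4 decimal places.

y_1 = g(11.000000) = 10.942000
y_2 = g(10.942000) = 10.903024

10.9030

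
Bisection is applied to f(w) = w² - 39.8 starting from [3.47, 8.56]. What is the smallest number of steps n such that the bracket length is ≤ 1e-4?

16

Initial width b − a = 8.56 − 3.47 = 5.090000.
After n steps the width is (b−a)/2^n; need (b−a)/2^n ≤ 1e-4.
So n ≥ log₂(5.090000/1e-4) = log₂(50900.0000) ≈ 15.6354.
Hence n = 16.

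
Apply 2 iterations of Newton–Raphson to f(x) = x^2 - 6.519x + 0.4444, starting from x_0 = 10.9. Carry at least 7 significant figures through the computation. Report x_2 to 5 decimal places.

f'(x) = 2x - 6.519
x_0 = 10.900000: f = 48.197300, f' = 15.281000 → x_1 = 10.900000 - (48.197300)/(15.281000) = 7.745933
x_1 = 7.745933: f = 9.948140, f' = 8.972866 → x_2 = 7.745933 - (9.948140)/(8.972866) = 6.637241

6.63724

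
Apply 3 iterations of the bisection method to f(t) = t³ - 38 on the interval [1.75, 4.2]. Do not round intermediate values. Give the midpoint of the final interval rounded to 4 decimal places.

3.4344

f(1.750000) = -32.640625, f(4.200000) = 36.088000 (opposite signs)
step 1: m = 2.975000, f(m) = -11.669391 < 0 → root in [2.975000, 4.200000]
step 2: m = 3.587500, f(m) = 8.171686 > 0 → root in [2.975000, 3.587500]
step 3: m = 3.281250, f(m) = -2.672089 < 0 → root in [3.281250, 3.587500]
Midpoint of [3.281250, 3.587500] = 3.434375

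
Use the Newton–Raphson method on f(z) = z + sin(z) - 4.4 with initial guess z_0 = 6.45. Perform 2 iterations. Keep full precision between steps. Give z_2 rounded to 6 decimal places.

f'(z) = 1 + cos(z)
z_0 = 6.450000: f = 2.216042, f' = 1.986119 → z_1 = 6.450000 - (2.216042)/(1.986119) = 5.334235
z_1 = 5.334235: f = 0.121430, f' = 1.582536 → z_2 = 5.334235 - (0.121430)/(1.582536) = 5.257503

5.257503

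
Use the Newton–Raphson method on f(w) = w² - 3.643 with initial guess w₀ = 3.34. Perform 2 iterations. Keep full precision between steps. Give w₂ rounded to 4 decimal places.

1.9299

f'(w) = 2w
w_0 = 3.340000: f = 7.512600, f' = 6.680000 → w_1 = 3.340000 - (7.512600)/(6.680000) = 2.215359
w_1 = 2.215359: f = 1.264817, f' = 4.430719 → w_2 = 2.215359 - (1.264817)/(4.430719) = 1.929894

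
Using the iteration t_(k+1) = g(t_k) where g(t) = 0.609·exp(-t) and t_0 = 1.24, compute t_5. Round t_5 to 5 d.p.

t_1 = g(1.240000) = 0.176235
t_2 = g(0.176235) = 0.510598
t_3 = g(0.510598) = 0.365483
t_4 = g(0.365483) = 0.422562
t_5 = g(0.422562) = 0.399118

0.39912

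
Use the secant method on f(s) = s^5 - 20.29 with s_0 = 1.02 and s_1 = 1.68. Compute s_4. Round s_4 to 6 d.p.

1.818274

Secant update: s_(k+1) = s_k − f(s_k)·(s_k − s_(k-1))/(f(s_k) − f(s_(k-1))).
f(s_0) = -19.185919, f(s_1) = -6.907218
s_2 = 1.680000 - (-6.907218)·(1.680000 - 1.020000)/(-6.907218 - (-19.185919)) = 2.051274; f(s_2) = 16.027712
s_3 = 2.051274 - (16.027712)·(2.051274 - 1.680000)/(16.027712 - (-6.907218)) = 1.791815; f(s_3) = -1.820041
s_4 = 1.791815 - (-1.820041)·(1.791815 - 2.051274)/(-1.820041 - (16.027712)) = 1.818274; f(s_4) = -0.415499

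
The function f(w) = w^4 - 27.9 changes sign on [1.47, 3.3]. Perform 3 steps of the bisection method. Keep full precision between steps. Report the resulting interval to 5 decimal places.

f(1.470000) = -23.230511, f(3.300000) = 90.692100 (opposite signs)
step 1: m = 2.385000, f(m) = 4.455904 > 0 → root in [1.470000, 2.385000]
step 2: m = 1.927500, f(m) = -14.096871 < 0 → root in [1.927500, 2.385000]
step 3: m = 2.156250, f(m) = -6.282949 < 0 → root in [2.156250, 2.385000]

[2.15625, 2.38500]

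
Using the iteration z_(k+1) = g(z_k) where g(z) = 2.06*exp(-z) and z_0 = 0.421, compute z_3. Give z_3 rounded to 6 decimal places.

z_1 = g(0.421000) = 1.352164
z_2 = g(1.352164) = 0.532881
z_3 = g(0.532881) = 1.209038

1.209038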